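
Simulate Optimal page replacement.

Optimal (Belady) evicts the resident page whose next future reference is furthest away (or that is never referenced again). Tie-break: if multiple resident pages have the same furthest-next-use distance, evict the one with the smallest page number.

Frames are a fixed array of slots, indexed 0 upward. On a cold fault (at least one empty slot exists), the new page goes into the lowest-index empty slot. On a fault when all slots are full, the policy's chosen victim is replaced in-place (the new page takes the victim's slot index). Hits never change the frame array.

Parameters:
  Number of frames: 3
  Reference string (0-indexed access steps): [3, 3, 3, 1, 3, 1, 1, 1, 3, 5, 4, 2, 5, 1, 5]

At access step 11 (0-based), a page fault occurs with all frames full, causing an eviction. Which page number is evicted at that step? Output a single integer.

Answer: 4

Derivation:
Step 0: ref 3 -> FAULT, frames=[3,-,-]
Step 1: ref 3 -> HIT, frames=[3,-,-]
Step 2: ref 3 -> HIT, frames=[3,-,-]
Step 3: ref 1 -> FAULT, frames=[3,1,-]
Step 4: ref 3 -> HIT, frames=[3,1,-]
Step 5: ref 1 -> HIT, frames=[3,1,-]
Step 6: ref 1 -> HIT, frames=[3,1,-]
Step 7: ref 1 -> HIT, frames=[3,1,-]
Step 8: ref 3 -> HIT, frames=[3,1,-]
Step 9: ref 5 -> FAULT, frames=[3,1,5]
Step 10: ref 4 -> FAULT, evict 3, frames=[4,1,5]
Step 11: ref 2 -> FAULT, evict 4, frames=[2,1,5]
At step 11: evicted page 4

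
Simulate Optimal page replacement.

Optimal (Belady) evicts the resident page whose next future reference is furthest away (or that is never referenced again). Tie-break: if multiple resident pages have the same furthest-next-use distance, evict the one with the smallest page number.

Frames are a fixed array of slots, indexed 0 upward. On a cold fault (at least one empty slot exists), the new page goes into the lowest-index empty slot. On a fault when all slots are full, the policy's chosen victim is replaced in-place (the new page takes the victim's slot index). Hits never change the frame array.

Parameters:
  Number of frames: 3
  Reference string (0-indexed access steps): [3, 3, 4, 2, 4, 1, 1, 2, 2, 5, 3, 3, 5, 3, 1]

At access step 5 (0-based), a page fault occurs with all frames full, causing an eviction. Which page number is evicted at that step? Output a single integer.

Step 0: ref 3 -> FAULT, frames=[3,-,-]
Step 1: ref 3 -> HIT, frames=[3,-,-]
Step 2: ref 4 -> FAULT, frames=[3,4,-]
Step 3: ref 2 -> FAULT, frames=[3,4,2]
Step 4: ref 4 -> HIT, frames=[3,4,2]
Step 5: ref 1 -> FAULT, evict 4, frames=[3,1,2]
At step 5: evicted page 4

Answer: 4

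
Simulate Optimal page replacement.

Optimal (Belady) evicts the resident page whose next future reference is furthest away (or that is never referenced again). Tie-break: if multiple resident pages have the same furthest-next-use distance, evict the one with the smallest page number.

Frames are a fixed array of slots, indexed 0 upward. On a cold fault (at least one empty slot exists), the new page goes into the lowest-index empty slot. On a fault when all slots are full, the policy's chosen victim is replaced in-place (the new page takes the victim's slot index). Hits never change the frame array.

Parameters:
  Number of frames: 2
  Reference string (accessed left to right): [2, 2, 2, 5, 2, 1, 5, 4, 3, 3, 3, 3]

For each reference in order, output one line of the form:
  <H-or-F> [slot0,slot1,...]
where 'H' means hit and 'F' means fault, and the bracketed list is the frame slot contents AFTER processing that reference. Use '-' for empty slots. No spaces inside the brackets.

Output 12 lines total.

F [2,-]
H [2,-]
H [2,-]
F [2,5]
H [2,5]
F [1,5]
H [1,5]
F [4,5]
F [3,5]
H [3,5]
H [3,5]
H [3,5]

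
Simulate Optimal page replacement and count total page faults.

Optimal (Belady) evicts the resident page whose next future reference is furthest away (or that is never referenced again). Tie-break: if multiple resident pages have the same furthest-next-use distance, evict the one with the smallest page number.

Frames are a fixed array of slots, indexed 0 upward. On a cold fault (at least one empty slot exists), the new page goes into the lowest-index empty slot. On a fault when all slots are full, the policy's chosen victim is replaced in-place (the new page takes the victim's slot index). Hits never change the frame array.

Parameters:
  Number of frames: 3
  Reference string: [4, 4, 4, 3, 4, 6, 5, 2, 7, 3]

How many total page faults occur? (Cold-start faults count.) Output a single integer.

Answer: 6

Derivation:
Step 0: ref 4 → FAULT, frames=[4,-,-]
Step 1: ref 4 → HIT, frames=[4,-,-]
Step 2: ref 4 → HIT, frames=[4,-,-]
Step 3: ref 3 → FAULT, frames=[4,3,-]
Step 4: ref 4 → HIT, frames=[4,3,-]
Step 5: ref 6 → FAULT, frames=[4,3,6]
Step 6: ref 5 → FAULT (evict 4), frames=[5,3,6]
Step 7: ref 2 → FAULT (evict 5), frames=[2,3,6]
Step 8: ref 7 → FAULT (evict 2), frames=[7,3,6]
Step 9: ref 3 → HIT, frames=[7,3,6]
Total faults: 6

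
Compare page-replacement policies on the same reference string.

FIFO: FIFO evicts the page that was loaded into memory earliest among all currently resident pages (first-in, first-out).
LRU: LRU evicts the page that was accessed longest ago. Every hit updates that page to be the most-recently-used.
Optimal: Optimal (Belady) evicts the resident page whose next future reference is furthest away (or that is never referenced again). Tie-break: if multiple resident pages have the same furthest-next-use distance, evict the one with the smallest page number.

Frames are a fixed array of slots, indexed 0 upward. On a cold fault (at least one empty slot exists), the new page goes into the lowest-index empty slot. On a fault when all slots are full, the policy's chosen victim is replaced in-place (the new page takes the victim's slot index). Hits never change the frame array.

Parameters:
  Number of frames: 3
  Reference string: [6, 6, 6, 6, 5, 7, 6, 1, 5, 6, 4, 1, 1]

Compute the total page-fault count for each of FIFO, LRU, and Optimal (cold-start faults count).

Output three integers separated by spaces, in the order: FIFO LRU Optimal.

--- FIFO ---
  step 0: ref 6 -> FAULT, frames=[6,-,-] (faults so far: 1)
  step 1: ref 6 -> HIT, frames=[6,-,-] (faults so far: 1)
  step 2: ref 6 -> HIT, frames=[6,-,-] (faults so far: 1)
  step 3: ref 6 -> HIT, frames=[6,-,-] (faults so far: 1)
  step 4: ref 5 -> FAULT, frames=[6,5,-] (faults so far: 2)
  step 5: ref 7 -> FAULT, frames=[6,5,7] (faults so far: 3)
  step 6: ref 6 -> HIT, frames=[6,5,7] (faults so far: 3)
  step 7: ref 1 -> FAULT, evict 6, frames=[1,5,7] (faults so far: 4)
  step 8: ref 5 -> HIT, frames=[1,5,7] (faults so far: 4)
  step 9: ref 6 -> FAULT, evict 5, frames=[1,6,7] (faults so far: 5)
  step 10: ref 4 -> FAULT, evict 7, frames=[1,6,4] (faults so far: 6)
  step 11: ref 1 -> HIT, frames=[1,6,4] (faults so far: 6)
  step 12: ref 1 -> HIT, frames=[1,6,4] (faults so far: 6)
  FIFO total faults: 6
--- LRU ---
  step 0: ref 6 -> FAULT, frames=[6,-,-] (faults so far: 1)
  step 1: ref 6 -> HIT, frames=[6,-,-] (faults so far: 1)
  step 2: ref 6 -> HIT, frames=[6,-,-] (faults so far: 1)
  step 3: ref 6 -> HIT, frames=[6,-,-] (faults so far: 1)
  step 4: ref 5 -> FAULT, frames=[6,5,-] (faults so far: 2)
  step 5: ref 7 -> FAULT, frames=[6,5,7] (faults so far: 3)
  step 6: ref 6 -> HIT, frames=[6,5,7] (faults so far: 3)
  step 7: ref 1 -> FAULT, evict 5, frames=[6,1,7] (faults so far: 4)
  step 8: ref 5 -> FAULT, evict 7, frames=[6,1,5] (faults so far: 5)
  step 9: ref 6 -> HIT, frames=[6,1,5] (faults so far: 5)
  step 10: ref 4 -> FAULT, evict 1, frames=[6,4,5] (faults so far: 6)
  step 11: ref 1 -> FAULT, evict 5, frames=[6,4,1] (faults so far: 7)
  step 12: ref 1 -> HIT, frames=[6,4,1] (faults so far: 7)
  LRU total faults: 7
--- Optimal ---
  step 0: ref 6 -> FAULT, frames=[6,-,-] (faults so far: 1)
  step 1: ref 6 -> HIT, frames=[6,-,-] (faults so far: 1)
  step 2: ref 6 -> HIT, frames=[6,-,-] (faults so far: 1)
  step 3: ref 6 -> HIT, frames=[6,-,-] (faults so far: 1)
  step 4: ref 5 -> FAULT, frames=[6,5,-] (faults so far: 2)
  step 5: ref 7 -> FAULT, frames=[6,5,7] (faults so far: 3)
  step 6: ref 6 -> HIT, frames=[6,5,7] (faults so far: 3)
  step 7: ref 1 -> FAULT, evict 7, frames=[6,5,1] (faults so far: 4)
  step 8: ref 5 -> HIT, frames=[6,5,1] (faults so far: 4)
  step 9: ref 6 -> HIT, frames=[6,5,1] (faults so far: 4)
  step 10: ref 4 -> FAULT, evict 5, frames=[6,4,1] (faults so far: 5)
  step 11: ref 1 -> HIT, frames=[6,4,1] (faults so far: 5)
  step 12: ref 1 -> HIT, frames=[6,4,1] (faults so far: 5)
  Optimal total faults: 5

Answer: 6 7 5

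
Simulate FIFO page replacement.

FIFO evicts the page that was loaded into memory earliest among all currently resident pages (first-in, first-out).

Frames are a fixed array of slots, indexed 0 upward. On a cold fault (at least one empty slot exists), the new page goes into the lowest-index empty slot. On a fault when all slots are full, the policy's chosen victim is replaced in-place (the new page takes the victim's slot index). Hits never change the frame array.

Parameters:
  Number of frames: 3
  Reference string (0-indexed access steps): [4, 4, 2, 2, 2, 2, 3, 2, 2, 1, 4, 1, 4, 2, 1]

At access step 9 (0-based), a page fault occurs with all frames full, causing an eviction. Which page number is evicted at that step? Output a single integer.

Step 0: ref 4 -> FAULT, frames=[4,-,-]
Step 1: ref 4 -> HIT, frames=[4,-,-]
Step 2: ref 2 -> FAULT, frames=[4,2,-]
Step 3: ref 2 -> HIT, frames=[4,2,-]
Step 4: ref 2 -> HIT, frames=[4,2,-]
Step 5: ref 2 -> HIT, frames=[4,2,-]
Step 6: ref 3 -> FAULT, frames=[4,2,3]
Step 7: ref 2 -> HIT, frames=[4,2,3]
Step 8: ref 2 -> HIT, frames=[4,2,3]
Step 9: ref 1 -> FAULT, evict 4, frames=[1,2,3]
At step 9: evicted page 4

Answer: 4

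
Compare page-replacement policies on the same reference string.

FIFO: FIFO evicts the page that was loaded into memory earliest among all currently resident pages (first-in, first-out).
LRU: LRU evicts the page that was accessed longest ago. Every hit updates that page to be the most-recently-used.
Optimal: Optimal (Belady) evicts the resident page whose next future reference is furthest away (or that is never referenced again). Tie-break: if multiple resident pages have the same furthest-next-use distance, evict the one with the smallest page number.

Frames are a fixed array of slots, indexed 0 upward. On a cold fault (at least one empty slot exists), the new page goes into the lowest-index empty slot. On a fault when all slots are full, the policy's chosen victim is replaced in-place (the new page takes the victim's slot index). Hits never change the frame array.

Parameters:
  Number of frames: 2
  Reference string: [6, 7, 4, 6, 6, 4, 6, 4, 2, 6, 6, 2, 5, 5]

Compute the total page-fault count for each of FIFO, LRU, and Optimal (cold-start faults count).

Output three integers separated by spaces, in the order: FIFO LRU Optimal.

--- FIFO ---
  step 0: ref 6 -> FAULT, frames=[6,-] (faults so far: 1)
  step 1: ref 7 -> FAULT, frames=[6,7] (faults so far: 2)
  step 2: ref 4 -> FAULT, evict 6, frames=[4,7] (faults so far: 3)
  step 3: ref 6 -> FAULT, evict 7, frames=[4,6] (faults so far: 4)
  step 4: ref 6 -> HIT, frames=[4,6] (faults so far: 4)
  step 5: ref 4 -> HIT, frames=[4,6] (faults so far: 4)
  step 6: ref 6 -> HIT, frames=[4,6] (faults so far: 4)
  step 7: ref 4 -> HIT, frames=[4,6] (faults so far: 4)
  step 8: ref 2 -> FAULT, evict 4, frames=[2,6] (faults so far: 5)
  step 9: ref 6 -> HIT, frames=[2,6] (faults so far: 5)
  step 10: ref 6 -> HIT, frames=[2,6] (faults so far: 5)
  step 11: ref 2 -> HIT, frames=[2,6] (faults so far: 5)
  step 12: ref 5 -> FAULT, evict 6, frames=[2,5] (faults so far: 6)
  step 13: ref 5 -> HIT, frames=[2,5] (faults so far: 6)
  FIFO total faults: 6
--- LRU ---
  step 0: ref 6 -> FAULT, frames=[6,-] (faults so far: 1)
  step 1: ref 7 -> FAULT, frames=[6,7] (faults so far: 2)
  step 2: ref 4 -> FAULT, evict 6, frames=[4,7] (faults so far: 3)
  step 3: ref 6 -> FAULT, evict 7, frames=[4,6] (faults so far: 4)
  step 4: ref 6 -> HIT, frames=[4,6] (faults so far: 4)
  step 5: ref 4 -> HIT, frames=[4,6] (faults so far: 4)
  step 6: ref 6 -> HIT, frames=[4,6] (faults so far: 4)
  step 7: ref 4 -> HIT, frames=[4,6] (faults so far: 4)
  step 8: ref 2 -> FAULT, evict 6, frames=[4,2] (faults so far: 5)
  step 9: ref 6 -> FAULT, evict 4, frames=[6,2] (faults so far: 6)
  step 10: ref 6 -> HIT, frames=[6,2] (faults so far: 6)
  step 11: ref 2 -> HIT, frames=[6,2] (faults so far: 6)
  step 12: ref 5 -> FAULT, evict 6, frames=[5,2] (faults so far: 7)
  step 13: ref 5 -> HIT, frames=[5,2] (faults so far: 7)
  LRU total faults: 7
--- Optimal ---
  step 0: ref 6 -> FAULT, frames=[6,-] (faults so far: 1)
  step 1: ref 7 -> FAULT, frames=[6,7] (faults so far: 2)
  step 2: ref 4 -> FAULT, evict 7, frames=[6,4] (faults so far: 3)
  step 3: ref 6 -> HIT, frames=[6,4] (faults so far: 3)
  step 4: ref 6 -> HIT, frames=[6,4] (faults so far: 3)
  step 5: ref 4 -> HIT, frames=[6,4] (faults so far: 3)
  step 6: ref 6 -> HIT, frames=[6,4] (faults so far: 3)
  step 7: ref 4 -> HIT, frames=[6,4] (faults so far: 3)
  step 8: ref 2 -> FAULT, evict 4, frames=[6,2] (faults so far: 4)
  step 9: ref 6 -> HIT, frames=[6,2] (faults so far: 4)
  step 10: ref 6 -> HIT, frames=[6,2] (faults so far: 4)
  step 11: ref 2 -> HIT, frames=[6,2] (faults so far: 4)
  step 12: ref 5 -> FAULT, evict 2, frames=[6,5] (faults so far: 5)
  step 13: ref 5 -> HIT, frames=[6,5] (faults so far: 5)
  Optimal total faults: 5

Answer: 6 7 5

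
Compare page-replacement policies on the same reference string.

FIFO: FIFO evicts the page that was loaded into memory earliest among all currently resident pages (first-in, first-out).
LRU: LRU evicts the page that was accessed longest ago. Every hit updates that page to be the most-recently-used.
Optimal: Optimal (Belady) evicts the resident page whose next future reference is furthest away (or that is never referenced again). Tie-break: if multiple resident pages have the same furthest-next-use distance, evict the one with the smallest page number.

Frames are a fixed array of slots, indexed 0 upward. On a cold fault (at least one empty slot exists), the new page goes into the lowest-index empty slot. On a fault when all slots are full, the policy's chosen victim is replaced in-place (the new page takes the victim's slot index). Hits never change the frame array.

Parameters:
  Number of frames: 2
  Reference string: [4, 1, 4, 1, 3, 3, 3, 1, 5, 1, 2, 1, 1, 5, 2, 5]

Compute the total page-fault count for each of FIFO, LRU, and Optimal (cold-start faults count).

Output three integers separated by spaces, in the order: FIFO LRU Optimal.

--- FIFO ---
  step 0: ref 4 -> FAULT, frames=[4,-] (faults so far: 1)
  step 1: ref 1 -> FAULT, frames=[4,1] (faults so far: 2)
  step 2: ref 4 -> HIT, frames=[4,1] (faults so far: 2)
  step 3: ref 1 -> HIT, frames=[4,1] (faults so far: 2)
  step 4: ref 3 -> FAULT, evict 4, frames=[3,1] (faults so far: 3)
  step 5: ref 3 -> HIT, frames=[3,1] (faults so far: 3)
  step 6: ref 3 -> HIT, frames=[3,1] (faults so far: 3)
  step 7: ref 1 -> HIT, frames=[3,1] (faults so far: 3)
  step 8: ref 5 -> FAULT, evict 1, frames=[3,5] (faults so far: 4)
  step 9: ref 1 -> FAULT, evict 3, frames=[1,5] (faults so far: 5)
  step 10: ref 2 -> FAULT, evict 5, frames=[1,2] (faults so far: 6)
  step 11: ref 1 -> HIT, frames=[1,2] (faults so far: 6)
  step 12: ref 1 -> HIT, frames=[1,2] (faults so far: 6)
  step 13: ref 5 -> FAULT, evict 1, frames=[5,2] (faults so far: 7)
  step 14: ref 2 -> HIT, frames=[5,2] (faults so far: 7)
  step 15: ref 5 -> HIT, frames=[5,2] (faults so far: 7)
  FIFO total faults: 7
--- LRU ---
  step 0: ref 4 -> FAULT, frames=[4,-] (faults so far: 1)
  step 1: ref 1 -> FAULT, frames=[4,1] (faults so far: 2)
  step 2: ref 4 -> HIT, frames=[4,1] (faults so far: 2)
  step 3: ref 1 -> HIT, frames=[4,1] (faults so far: 2)
  step 4: ref 3 -> FAULT, evict 4, frames=[3,1] (faults so far: 3)
  step 5: ref 3 -> HIT, frames=[3,1] (faults so far: 3)
  step 6: ref 3 -> HIT, frames=[3,1] (faults so far: 3)
  step 7: ref 1 -> HIT, frames=[3,1] (faults so far: 3)
  step 8: ref 5 -> FAULT, evict 3, frames=[5,1] (faults so far: 4)
  step 9: ref 1 -> HIT, frames=[5,1] (faults so far: 4)
  step 10: ref 2 -> FAULT, evict 5, frames=[2,1] (faults so far: 5)
  step 11: ref 1 -> HIT, frames=[2,1] (faults so far: 5)
  step 12: ref 1 -> HIT, frames=[2,1] (faults so far: 5)
  step 13: ref 5 -> FAULT, evict 2, frames=[5,1] (faults so far: 6)
  step 14: ref 2 -> FAULT, evict 1, frames=[5,2] (faults so far: 7)
  step 15: ref 5 -> HIT, frames=[5,2] (faults so far: 7)
  LRU total faults: 7
--- Optimal ---
  step 0: ref 4 -> FAULT, frames=[4,-] (faults so far: 1)
  step 1: ref 1 -> FAULT, frames=[4,1] (faults so far: 2)
  step 2: ref 4 -> HIT, frames=[4,1] (faults so far: 2)
  step 3: ref 1 -> HIT, frames=[4,1] (faults so far: 2)
  step 4: ref 3 -> FAULT, evict 4, frames=[3,1] (faults so far: 3)
  step 5: ref 3 -> HIT, frames=[3,1] (faults so far: 3)
  step 6: ref 3 -> HIT, frames=[3,1] (faults so far: 3)
  step 7: ref 1 -> HIT, frames=[3,1] (faults so far: 3)
  step 8: ref 5 -> FAULT, evict 3, frames=[5,1] (faults so far: 4)
  step 9: ref 1 -> HIT, frames=[5,1] (faults so far: 4)
  step 10: ref 2 -> FAULT, evict 5, frames=[2,1] (faults so far: 5)
  step 11: ref 1 -> HIT, frames=[2,1] (faults so far: 5)
  step 12: ref 1 -> HIT, frames=[2,1] (faults so far: 5)
  step 13: ref 5 -> FAULT, evict 1, frames=[2,5] (faults so far: 6)
  step 14: ref 2 -> HIT, frames=[2,5] (faults so far: 6)
  step 15: ref 5 -> HIT, frames=[2,5] (faults so far: 6)
  Optimal total faults: 6

Answer: 7 7 6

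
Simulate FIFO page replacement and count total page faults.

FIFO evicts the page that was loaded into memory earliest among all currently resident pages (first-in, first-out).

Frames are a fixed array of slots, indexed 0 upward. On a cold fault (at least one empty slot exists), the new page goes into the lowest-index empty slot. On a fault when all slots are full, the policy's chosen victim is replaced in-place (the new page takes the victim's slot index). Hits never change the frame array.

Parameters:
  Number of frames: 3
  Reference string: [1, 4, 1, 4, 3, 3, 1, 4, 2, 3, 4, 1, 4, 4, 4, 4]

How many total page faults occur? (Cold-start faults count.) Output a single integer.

Answer: 6

Derivation:
Step 0: ref 1 → FAULT, frames=[1,-,-]
Step 1: ref 4 → FAULT, frames=[1,4,-]
Step 2: ref 1 → HIT, frames=[1,4,-]
Step 3: ref 4 → HIT, frames=[1,4,-]
Step 4: ref 3 → FAULT, frames=[1,4,3]
Step 5: ref 3 → HIT, frames=[1,4,3]
Step 6: ref 1 → HIT, frames=[1,4,3]
Step 7: ref 4 → HIT, frames=[1,4,3]
Step 8: ref 2 → FAULT (evict 1), frames=[2,4,3]
Step 9: ref 3 → HIT, frames=[2,4,3]
Step 10: ref 4 → HIT, frames=[2,4,3]
Step 11: ref 1 → FAULT (evict 4), frames=[2,1,3]
Step 12: ref 4 → FAULT (evict 3), frames=[2,1,4]
Step 13: ref 4 → HIT, frames=[2,1,4]
Step 14: ref 4 → HIT, frames=[2,1,4]
Step 15: ref 4 → HIT, frames=[2,1,4]
Total faults: 6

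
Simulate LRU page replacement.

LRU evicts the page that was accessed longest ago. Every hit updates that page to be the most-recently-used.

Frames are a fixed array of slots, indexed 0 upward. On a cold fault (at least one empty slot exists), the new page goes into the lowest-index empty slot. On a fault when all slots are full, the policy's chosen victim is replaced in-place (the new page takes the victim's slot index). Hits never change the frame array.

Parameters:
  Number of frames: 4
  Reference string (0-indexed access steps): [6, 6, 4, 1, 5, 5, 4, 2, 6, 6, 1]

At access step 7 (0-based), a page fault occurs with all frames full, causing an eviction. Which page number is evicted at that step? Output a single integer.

Step 0: ref 6 -> FAULT, frames=[6,-,-,-]
Step 1: ref 6 -> HIT, frames=[6,-,-,-]
Step 2: ref 4 -> FAULT, frames=[6,4,-,-]
Step 3: ref 1 -> FAULT, frames=[6,4,1,-]
Step 4: ref 5 -> FAULT, frames=[6,4,1,5]
Step 5: ref 5 -> HIT, frames=[6,4,1,5]
Step 6: ref 4 -> HIT, frames=[6,4,1,5]
Step 7: ref 2 -> FAULT, evict 6, frames=[2,4,1,5]
At step 7: evicted page 6

Answer: 6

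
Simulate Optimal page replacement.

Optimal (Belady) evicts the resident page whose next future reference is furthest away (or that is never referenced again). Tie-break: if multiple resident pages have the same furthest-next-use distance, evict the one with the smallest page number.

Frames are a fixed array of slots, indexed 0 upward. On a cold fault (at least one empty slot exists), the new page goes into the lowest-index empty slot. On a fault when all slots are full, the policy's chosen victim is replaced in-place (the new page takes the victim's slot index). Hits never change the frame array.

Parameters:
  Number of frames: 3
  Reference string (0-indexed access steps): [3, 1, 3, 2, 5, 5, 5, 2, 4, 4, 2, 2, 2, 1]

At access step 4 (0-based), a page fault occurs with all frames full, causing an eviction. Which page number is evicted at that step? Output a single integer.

Answer: 3

Derivation:
Step 0: ref 3 -> FAULT, frames=[3,-,-]
Step 1: ref 1 -> FAULT, frames=[3,1,-]
Step 2: ref 3 -> HIT, frames=[3,1,-]
Step 3: ref 2 -> FAULT, frames=[3,1,2]
Step 4: ref 5 -> FAULT, evict 3, frames=[5,1,2]
At step 4: evicted page 3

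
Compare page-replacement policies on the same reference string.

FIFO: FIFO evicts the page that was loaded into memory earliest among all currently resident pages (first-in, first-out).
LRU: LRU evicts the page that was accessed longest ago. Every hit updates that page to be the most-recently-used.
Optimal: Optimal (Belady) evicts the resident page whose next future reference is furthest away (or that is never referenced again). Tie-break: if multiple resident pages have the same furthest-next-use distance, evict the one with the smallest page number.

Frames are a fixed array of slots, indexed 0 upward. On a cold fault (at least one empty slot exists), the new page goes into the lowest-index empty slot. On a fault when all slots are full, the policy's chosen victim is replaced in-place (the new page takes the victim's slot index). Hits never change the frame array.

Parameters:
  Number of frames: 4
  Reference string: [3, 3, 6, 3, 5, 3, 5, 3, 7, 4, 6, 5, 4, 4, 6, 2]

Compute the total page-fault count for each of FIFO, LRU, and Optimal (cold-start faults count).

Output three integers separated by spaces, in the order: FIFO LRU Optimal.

Answer: 6 8 6

Derivation:
--- FIFO ---
  step 0: ref 3 -> FAULT, frames=[3,-,-,-] (faults so far: 1)
  step 1: ref 3 -> HIT, frames=[3,-,-,-] (faults so far: 1)
  step 2: ref 6 -> FAULT, frames=[3,6,-,-] (faults so far: 2)
  step 3: ref 3 -> HIT, frames=[3,6,-,-] (faults so far: 2)
  step 4: ref 5 -> FAULT, frames=[3,6,5,-] (faults so far: 3)
  step 5: ref 3 -> HIT, frames=[3,6,5,-] (faults so far: 3)
  step 6: ref 5 -> HIT, frames=[3,6,5,-] (faults so far: 3)
  step 7: ref 3 -> HIT, frames=[3,6,5,-] (faults so far: 3)
  step 8: ref 7 -> FAULT, frames=[3,6,5,7] (faults so far: 4)
  step 9: ref 4 -> FAULT, evict 3, frames=[4,6,5,7] (faults so far: 5)
  step 10: ref 6 -> HIT, frames=[4,6,5,7] (faults so far: 5)
  step 11: ref 5 -> HIT, frames=[4,6,5,7] (faults so far: 5)
  step 12: ref 4 -> HIT, frames=[4,6,5,7] (faults so far: 5)
  step 13: ref 4 -> HIT, frames=[4,6,5,7] (faults so far: 5)
  step 14: ref 6 -> HIT, frames=[4,6,5,7] (faults so far: 5)
  step 15: ref 2 -> FAULT, evict 6, frames=[4,2,5,7] (faults so far: 6)
  FIFO total faults: 6
--- LRU ---
  step 0: ref 3 -> FAULT, frames=[3,-,-,-] (faults so far: 1)
  step 1: ref 3 -> HIT, frames=[3,-,-,-] (faults so far: 1)
  step 2: ref 6 -> FAULT, frames=[3,6,-,-] (faults so far: 2)
  step 3: ref 3 -> HIT, frames=[3,6,-,-] (faults so far: 2)
  step 4: ref 5 -> FAULT, frames=[3,6,5,-] (faults so far: 3)
  step 5: ref 3 -> HIT, frames=[3,6,5,-] (faults so far: 3)
  step 6: ref 5 -> HIT, frames=[3,6,5,-] (faults so far: 3)
  step 7: ref 3 -> HIT, frames=[3,6,5,-] (faults so far: 3)
  step 8: ref 7 -> FAULT, frames=[3,6,5,7] (faults so far: 4)
  step 9: ref 4 -> FAULT, evict 6, frames=[3,4,5,7] (faults so far: 5)
  step 10: ref 6 -> FAULT, evict 5, frames=[3,4,6,7] (faults so far: 6)
  step 11: ref 5 -> FAULT, evict 3, frames=[5,4,6,7] (faults so far: 7)
  step 12: ref 4 -> HIT, frames=[5,4,6,7] (faults so far: 7)
  step 13: ref 4 -> HIT, frames=[5,4,6,7] (faults so far: 7)
  step 14: ref 6 -> HIT, frames=[5,4,6,7] (faults so far: 7)
  step 15: ref 2 -> FAULT, evict 7, frames=[5,4,6,2] (faults so far: 8)
  LRU total faults: 8
--- Optimal ---
  step 0: ref 3 -> FAULT, frames=[3,-,-,-] (faults so far: 1)
  step 1: ref 3 -> HIT, frames=[3,-,-,-] (faults so far: 1)
  step 2: ref 6 -> FAULT, frames=[3,6,-,-] (faults so far: 2)
  step 3: ref 3 -> HIT, frames=[3,6,-,-] (faults so far: 2)
  step 4: ref 5 -> FAULT, frames=[3,6,5,-] (faults so far: 3)
  step 5: ref 3 -> HIT, frames=[3,6,5,-] (faults so far: 3)
  step 6: ref 5 -> HIT, frames=[3,6,5,-] (faults so far: 3)
  step 7: ref 3 -> HIT, frames=[3,6,5,-] (faults so far: 3)
  step 8: ref 7 -> FAULT, frames=[3,6,5,7] (faults so far: 4)
  step 9: ref 4 -> FAULT, evict 3, frames=[4,6,5,7] (faults so far: 5)
  step 10: ref 6 -> HIT, frames=[4,6,5,7] (faults so far: 5)
  step 11: ref 5 -> HIT, frames=[4,6,5,7] (faults so far: 5)
  step 12: ref 4 -> HIT, frames=[4,6,5,7] (faults so far: 5)
  step 13: ref 4 -> HIT, frames=[4,6,5,7] (faults so far: 5)
  step 14: ref 6 -> HIT, frames=[4,6,5,7] (faults so far: 5)
  step 15: ref 2 -> FAULT, evict 4, frames=[2,6,5,7] (faults so far: 6)
  Optimal total faults: 6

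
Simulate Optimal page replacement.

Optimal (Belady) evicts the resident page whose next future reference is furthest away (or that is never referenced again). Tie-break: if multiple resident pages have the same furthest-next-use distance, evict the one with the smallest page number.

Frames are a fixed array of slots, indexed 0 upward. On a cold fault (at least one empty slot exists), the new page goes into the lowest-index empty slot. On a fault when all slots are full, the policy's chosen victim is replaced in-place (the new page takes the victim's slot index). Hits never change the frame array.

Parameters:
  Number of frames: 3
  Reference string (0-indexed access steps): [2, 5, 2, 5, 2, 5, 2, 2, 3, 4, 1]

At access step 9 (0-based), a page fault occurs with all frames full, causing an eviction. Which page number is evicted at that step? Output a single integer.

Step 0: ref 2 -> FAULT, frames=[2,-,-]
Step 1: ref 5 -> FAULT, frames=[2,5,-]
Step 2: ref 2 -> HIT, frames=[2,5,-]
Step 3: ref 5 -> HIT, frames=[2,5,-]
Step 4: ref 2 -> HIT, frames=[2,5,-]
Step 5: ref 5 -> HIT, frames=[2,5,-]
Step 6: ref 2 -> HIT, frames=[2,5,-]
Step 7: ref 2 -> HIT, frames=[2,5,-]
Step 8: ref 3 -> FAULT, frames=[2,5,3]
Step 9: ref 4 -> FAULT, evict 2, frames=[4,5,3]
At step 9: evicted page 2

Answer: 2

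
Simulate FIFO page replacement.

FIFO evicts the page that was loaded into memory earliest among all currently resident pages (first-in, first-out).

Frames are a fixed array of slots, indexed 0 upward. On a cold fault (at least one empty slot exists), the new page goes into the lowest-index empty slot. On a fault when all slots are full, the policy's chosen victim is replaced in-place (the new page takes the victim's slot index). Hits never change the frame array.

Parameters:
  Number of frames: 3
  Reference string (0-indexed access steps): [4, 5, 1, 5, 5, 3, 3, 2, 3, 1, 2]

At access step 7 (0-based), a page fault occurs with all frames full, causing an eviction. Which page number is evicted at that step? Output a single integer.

Answer: 5

Derivation:
Step 0: ref 4 -> FAULT, frames=[4,-,-]
Step 1: ref 5 -> FAULT, frames=[4,5,-]
Step 2: ref 1 -> FAULT, frames=[4,5,1]
Step 3: ref 5 -> HIT, frames=[4,5,1]
Step 4: ref 5 -> HIT, frames=[4,5,1]
Step 5: ref 3 -> FAULT, evict 4, frames=[3,5,1]
Step 6: ref 3 -> HIT, frames=[3,5,1]
Step 7: ref 2 -> FAULT, evict 5, frames=[3,2,1]
At step 7: evicted page 5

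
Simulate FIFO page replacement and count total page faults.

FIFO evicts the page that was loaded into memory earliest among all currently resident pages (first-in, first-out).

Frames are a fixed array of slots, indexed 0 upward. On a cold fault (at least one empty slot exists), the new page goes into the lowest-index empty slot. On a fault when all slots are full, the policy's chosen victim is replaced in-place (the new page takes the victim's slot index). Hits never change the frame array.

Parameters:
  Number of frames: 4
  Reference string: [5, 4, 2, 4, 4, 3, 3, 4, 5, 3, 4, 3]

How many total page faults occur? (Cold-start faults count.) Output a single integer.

Answer: 4

Derivation:
Step 0: ref 5 → FAULT, frames=[5,-,-,-]
Step 1: ref 4 → FAULT, frames=[5,4,-,-]
Step 2: ref 2 → FAULT, frames=[5,4,2,-]
Step 3: ref 4 → HIT, frames=[5,4,2,-]
Step 4: ref 4 → HIT, frames=[5,4,2,-]
Step 5: ref 3 → FAULT, frames=[5,4,2,3]
Step 6: ref 3 → HIT, frames=[5,4,2,3]
Step 7: ref 4 → HIT, frames=[5,4,2,3]
Step 8: ref 5 → HIT, frames=[5,4,2,3]
Step 9: ref 3 → HIT, frames=[5,4,2,3]
Step 10: ref 4 → HIT, frames=[5,4,2,3]
Step 11: ref 3 → HIT, frames=[5,4,2,3]
Total faults: 4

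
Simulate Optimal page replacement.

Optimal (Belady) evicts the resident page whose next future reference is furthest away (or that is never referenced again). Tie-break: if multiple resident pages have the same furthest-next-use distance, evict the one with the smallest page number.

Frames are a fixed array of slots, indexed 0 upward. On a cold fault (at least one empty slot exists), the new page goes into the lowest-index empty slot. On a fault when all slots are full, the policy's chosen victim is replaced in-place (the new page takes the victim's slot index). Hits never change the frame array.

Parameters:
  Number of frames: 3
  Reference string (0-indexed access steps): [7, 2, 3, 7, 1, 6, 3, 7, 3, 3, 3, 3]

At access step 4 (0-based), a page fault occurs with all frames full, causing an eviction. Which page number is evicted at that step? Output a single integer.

Answer: 2

Derivation:
Step 0: ref 7 -> FAULT, frames=[7,-,-]
Step 1: ref 2 -> FAULT, frames=[7,2,-]
Step 2: ref 3 -> FAULT, frames=[7,2,3]
Step 3: ref 7 -> HIT, frames=[7,2,3]
Step 4: ref 1 -> FAULT, evict 2, frames=[7,1,3]
At step 4: evicted page 2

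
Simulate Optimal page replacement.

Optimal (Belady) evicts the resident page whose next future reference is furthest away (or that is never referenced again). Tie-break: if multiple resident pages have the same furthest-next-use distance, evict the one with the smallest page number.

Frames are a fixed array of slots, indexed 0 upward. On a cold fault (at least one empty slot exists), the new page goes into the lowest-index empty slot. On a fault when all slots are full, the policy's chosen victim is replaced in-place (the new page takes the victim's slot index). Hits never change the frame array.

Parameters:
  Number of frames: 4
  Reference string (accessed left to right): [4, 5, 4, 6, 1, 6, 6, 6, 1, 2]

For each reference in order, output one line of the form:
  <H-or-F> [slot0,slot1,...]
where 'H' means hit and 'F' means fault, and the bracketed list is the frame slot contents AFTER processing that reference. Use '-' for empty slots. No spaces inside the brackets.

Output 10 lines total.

F [4,-,-,-]
F [4,5,-,-]
H [4,5,-,-]
F [4,5,6,-]
F [4,5,6,1]
H [4,5,6,1]
H [4,5,6,1]
H [4,5,6,1]
H [4,5,6,1]
F [4,5,6,2]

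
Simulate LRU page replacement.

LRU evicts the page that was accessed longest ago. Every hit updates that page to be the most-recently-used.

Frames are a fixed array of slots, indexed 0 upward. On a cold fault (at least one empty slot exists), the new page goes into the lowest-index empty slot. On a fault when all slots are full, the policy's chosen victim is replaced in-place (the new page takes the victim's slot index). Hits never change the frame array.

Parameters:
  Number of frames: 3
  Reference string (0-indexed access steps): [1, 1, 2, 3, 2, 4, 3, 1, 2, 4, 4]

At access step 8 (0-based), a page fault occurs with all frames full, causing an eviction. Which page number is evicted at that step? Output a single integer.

Answer: 4

Derivation:
Step 0: ref 1 -> FAULT, frames=[1,-,-]
Step 1: ref 1 -> HIT, frames=[1,-,-]
Step 2: ref 2 -> FAULT, frames=[1,2,-]
Step 3: ref 3 -> FAULT, frames=[1,2,3]
Step 4: ref 2 -> HIT, frames=[1,2,3]
Step 5: ref 4 -> FAULT, evict 1, frames=[4,2,3]
Step 6: ref 3 -> HIT, frames=[4,2,3]
Step 7: ref 1 -> FAULT, evict 2, frames=[4,1,3]
Step 8: ref 2 -> FAULT, evict 4, frames=[2,1,3]
At step 8: evicted page 4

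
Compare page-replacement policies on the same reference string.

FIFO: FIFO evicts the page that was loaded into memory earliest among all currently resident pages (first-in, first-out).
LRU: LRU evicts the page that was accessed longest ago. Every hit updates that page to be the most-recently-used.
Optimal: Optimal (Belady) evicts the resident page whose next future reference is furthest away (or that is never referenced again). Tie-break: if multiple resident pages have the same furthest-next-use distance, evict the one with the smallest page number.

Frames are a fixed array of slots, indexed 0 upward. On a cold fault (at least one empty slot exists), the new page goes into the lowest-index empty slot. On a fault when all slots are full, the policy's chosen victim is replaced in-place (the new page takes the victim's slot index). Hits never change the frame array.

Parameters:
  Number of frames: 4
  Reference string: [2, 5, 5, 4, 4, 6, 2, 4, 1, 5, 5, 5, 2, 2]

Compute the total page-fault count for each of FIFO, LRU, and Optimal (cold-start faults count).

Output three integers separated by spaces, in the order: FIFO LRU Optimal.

Answer: 6 6 5

Derivation:
--- FIFO ---
  step 0: ref 2 -> FAULT, frames=[2,-,-,-] (faults so far: 1)
  step 1: ref 5 -> FAULT, frames=[2,5,-,-] (faults so far: 2)
  step 2: ref 5 -> HIT, frames=[2,5,-,-] (faults so far: 2)
  step 3: ref 4 -> FAULT, frames=[2,5,4,-] (faults so far: 3)
  step 4: ref 4 -> HIT, frames=[2,5,4,-] (faults so far: 3)
  step 5: ref 6 -> FAULT, frames=[2,5,4,6] (faults so far: 4)
  step 6: ref 2 -> HIT, frames=[2,5,4,6] (faults so far: 4)
  step 7: ref 4 -> HIT, frames=[2,5,4,6] (faults so far: 4)
  step 8: ref 1 -> FAULT, evict 2, frames=[1,5,4,6] (faults so far: 5)
  step 9: ref 5 -> HIT, frames=[1,5,4,6] (faults so far: 5)
  step 10: ref 5 -> HIT, frames=[1,5,4,6] (faults so far: 5)
  step 11: ref 5 -> HIT, frames=[1,5,4,6] (faults so far: 5)
  step 12: ref 2 -> FAULT, evict 5, frames=[1,2,4,6] (faults so far: 6)
  step 13: ref 2 -> HIT, frames=[1,2,4,6] (faults so far: 6)
  FIFO total faults: 6
--- LRU ---
  step 0: ref 2 -> FAULT, frames=[2,-,-,-] (faults so far: 1)
  step 1: ref 5 -> FAULT, frames=[2,5,-,-] (faults so far: 2)
  step 2: ref 5 -> HIT, frames=[2,5,-,-] (faults so far: 2)
  step 3: ref 4 -> FAULT, frames=[2,5,4,-] (faults so far: 3)
  step 4: ref 4 -> HIT, frames=[2,5,4,-] (faults so far: 3)
  step 5: ref 6 -> FAULT, frames=[2,5,4,6] (faults so far: 4)
  step 6: ref 2 -> HIT, frames=[2,5,4,6] (faults so far: 4)
  step 7: ref 4 -> HIT, frames=[2,5,4,6] (faults so far: 4)
  step 8: ref 1 -> FAULT, evict 5, frames=[2,1,4,6] (faults so far: 5)
  step 9: ref 5 -> FAULT, evict 6, frames=[2,1,4,5] (faults so far: 6)
  step 10: ref 5 -> HIT, frames=[2,1,4,5] (faults so far: 6)
  step 11: ref 5 -> HIT, frames=[2,1,4,5] (faults so far: 6)
  step 12: ref 2 -> HIT, frames=[2,1,4,5] (faults so far: 6)
  step 13: ref 2 -> HIT, frames=[2,1,4,5] (faults so far: 6)
  LRU total faults: 6
--- Optimal ---
  step 0: ref 2 -> FAULT, frames=[2,-,-,-] (faults so far: 1)
  step 1: ref 5 -> FAULT, frames=[2,5,-,-] (faults so far: 2)
  step 2: ref 5 -> HIT, frames=[2,5,-,-] (faults so far: 2)
  step 3: ref 4 -> FAULT, frames=[2,5,4,-] (faults so far: 3)
  step 4: ref 4 -> HIT, frames=[2,5,4,-] (faults so far: 3)
  step 5: ref 6 -> FAULT, frames=[2,5,4,6] (faults so far: 4)
  step 6: ref 2 -> HIT, frames=[2,5,4,6] (faults so far: 4)
  step 7: ref 4 -> HIT, frames=[2,5,4,6] (faults so far: 4)
  step 8: ref 1 -> FAULT, evict 4, frames=[2,5,1,6] (faults so far: 5)
  step 9: ref 5 -> HIT, frames=[2,5,1,6] (faults so far: 5)
  step 10: ref 5 -> HIT, frames=[2,5,1,6] (faults so far: 5)
  step 11: ref 5 -> HIT, frames=[2,5,1,6] (faults so far: 5)
  step 12: ref 2 -> HIT, frames=[2,5,1,6] (faults so far: 5)
  step 13: ref 2 -> HIT, frames=[2,5,1,6] (faults so far: 5)
  Optimal total faults: 5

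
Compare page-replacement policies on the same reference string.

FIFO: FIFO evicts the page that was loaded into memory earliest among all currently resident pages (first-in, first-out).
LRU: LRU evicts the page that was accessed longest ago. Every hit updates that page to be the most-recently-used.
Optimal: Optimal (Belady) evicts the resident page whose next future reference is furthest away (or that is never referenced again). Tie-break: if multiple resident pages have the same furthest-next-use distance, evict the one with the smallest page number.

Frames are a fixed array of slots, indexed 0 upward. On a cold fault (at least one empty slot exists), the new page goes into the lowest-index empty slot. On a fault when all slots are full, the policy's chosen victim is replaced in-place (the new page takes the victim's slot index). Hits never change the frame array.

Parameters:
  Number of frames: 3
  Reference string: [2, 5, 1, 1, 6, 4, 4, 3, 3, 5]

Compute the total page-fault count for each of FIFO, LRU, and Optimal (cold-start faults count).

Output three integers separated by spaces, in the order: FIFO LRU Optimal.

Answer: 7 7 6

Derivation:
--- FIFO ---
  step 0: ref 2 -> FAULT, frames=[2,-,-] (faults so far: 1)
  step 1: ref 5 -> FAULT, frames=[2,5,-] (faults so far: 2)
  step 2: ref 1 -> FAULT, frames=[2,5,1] (faults so far: 3)
  step 3: ref 1 -> HIT, frames=[2,5,1] (faults so far: 3)
  step 4: ref 6 -> FAULT, evict 2, frames=[6,5,1] (faults so far: 4)
  step 5: ref 4 -> FAULT, evict 5, frames=[6,4,1] (faults so far: 5)
  step 6: ref 4 -> HIT, frames=[6,4,1] (faults so far: 5)
  step 7: ref 3 -> FAULT, evict 1, frames=[6,4,3] (faults so far: 6)
  step 8: ref 3 -> HIT, frames=[6,4,3] (faults so far: 6)
  step 9: ref 5 -> FAULT, evict 6, frames=[5,4,3] (faults so far: 7)
  FIFO total faults: 7
--- LRU ---
  step 0: ref 2 -> FAULT, frames=[2,-,-] (faults so far: 1)
  step 1: ref 5 -> FAULT, frames=[2,5,-] (faults so far: 2)
  step 2: ref 1 -> FAULT, frames=[2,5,1] (faults so far: 3)
  step 3: ref 1 -> HIT, frames=[2,5,1] (faults so far: 3)
  step 4: ref 6 -> FAULT, evict 2, frames=[6,5,1] (faults so far: 4)
  step 5: ref 4 -> FAULT, evict 5, frames=[6,4,1] (faults so far: 5)
  step 6: ref 4 -> HIT, frames=[6,4,1] (faults so far: 5)
  step 7: ref 3 -> FAULT, evict 1, frames=[6,4,3] (faults so far: 6)
  step 8: ref 3 -> HIT, frames=[6,4,3] (faults so far: 6)
  step 9: ref 5 -> FAULT, evict 6, frames=[5,4,3] (faults so far: 7)
  LRU total faults: 7
--- Optimal ---
  step 0: ref 2 -> FAULT, frames=[2,-,-] (faults so far: 1)
  step 1: ref 5 -> FAULT, frames=[2,5,-] (faults so far: 2)
  step 2: ref 1 -> FAULT, frames=[2,5,1] (faults so far: 3)
  step 3: ref 1 -> HIT, frames=[2,5,1] (faults so far: 3)
  step 4: ref 6 -> FAULT, evict 1, frames=[2,5,6] (faults so far: 4)
  step 5: ref 4 -> FAULT, evict 2, frames=[4,5,6] (faults so far: 5)
  step 6: ref 4 -> HIT, frames=[4,5,6] (faults so far: 5)
  step 7: ref 3 -> FAULT, evict 4, frames=[3,5,6] (faults so far: 6)
  step 8: ref 3 -> HIT, frames=[3,5,6] (faults so far: 6)
  step 9: ref 5 -> HIT, frames=[3,5,6] (faults so far: 6)
  Optimal total faults: 6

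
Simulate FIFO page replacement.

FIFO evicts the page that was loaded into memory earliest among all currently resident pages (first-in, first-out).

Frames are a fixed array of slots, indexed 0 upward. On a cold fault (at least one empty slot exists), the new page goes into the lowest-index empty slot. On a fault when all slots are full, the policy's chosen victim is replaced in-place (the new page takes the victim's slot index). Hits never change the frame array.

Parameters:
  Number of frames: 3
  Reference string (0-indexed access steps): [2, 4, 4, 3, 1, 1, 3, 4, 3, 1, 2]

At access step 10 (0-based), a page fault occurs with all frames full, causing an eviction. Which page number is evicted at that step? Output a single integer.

Answer: 4

Derivation:
Step 0: ref 2 -> FAULT, frames=[2,-,-]
Step 1: ref 4 -> FAULT, frames=[2,4,-]
Step 2: ref 4 -> HIT, frames=[2,4,-]
Step 3: ref 3 -> FAULT, frames=[2,4,3]
Step 4: ref 1 -> FAULT, evict 2, frames=[1,4,3]
Step 5: ref 1 -> HIT, frames=[1,4,3]
Step 6: ref 3 -> HIT, frames=[1,4,3]
Step 7: ref 4 -> HIT, frames=[1,4,3]
Step 8: ref 3 -> HIT, frames=[1,4,3]
Step 9: ref 1 -> HIT, frames=[1,4,3]
Step 10: ref 2 -> FAULT, evict 4, frames=[1,2,3]
At step 10: evicted page 4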